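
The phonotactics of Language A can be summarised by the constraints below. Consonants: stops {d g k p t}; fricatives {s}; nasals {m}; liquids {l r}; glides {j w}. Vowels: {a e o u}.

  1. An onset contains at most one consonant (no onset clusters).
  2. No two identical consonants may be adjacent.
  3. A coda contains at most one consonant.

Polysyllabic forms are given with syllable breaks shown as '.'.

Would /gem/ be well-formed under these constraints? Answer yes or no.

/gem/ — σ1 onset /g/, coda /m/ ok → well-formed

yes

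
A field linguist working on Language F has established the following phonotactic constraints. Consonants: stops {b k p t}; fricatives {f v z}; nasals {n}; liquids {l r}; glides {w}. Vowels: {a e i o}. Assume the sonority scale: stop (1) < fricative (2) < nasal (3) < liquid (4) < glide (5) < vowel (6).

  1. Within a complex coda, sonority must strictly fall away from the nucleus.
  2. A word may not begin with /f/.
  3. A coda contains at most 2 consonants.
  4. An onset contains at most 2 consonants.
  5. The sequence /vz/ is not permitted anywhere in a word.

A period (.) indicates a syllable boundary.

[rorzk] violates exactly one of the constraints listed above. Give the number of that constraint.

[rorzk]: syllable 1 coda /rzk/ has 3 consonants (> 2).
This is a violation of constraint 3: "A coda contains at most 2 consonants."
The remaining constraints (1, 2, 4, 5) are satisfied.

3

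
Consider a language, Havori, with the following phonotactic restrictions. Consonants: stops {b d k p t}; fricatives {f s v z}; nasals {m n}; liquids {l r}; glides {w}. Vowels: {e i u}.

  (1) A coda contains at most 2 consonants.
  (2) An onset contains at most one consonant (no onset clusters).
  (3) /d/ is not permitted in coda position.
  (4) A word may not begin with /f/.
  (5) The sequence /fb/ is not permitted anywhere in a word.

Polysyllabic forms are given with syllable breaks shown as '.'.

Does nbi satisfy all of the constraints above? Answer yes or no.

no

nbi — violates constraint 2: syllable 1 onset /nb/ has 2 consonants (> 1) → phonotactically illegal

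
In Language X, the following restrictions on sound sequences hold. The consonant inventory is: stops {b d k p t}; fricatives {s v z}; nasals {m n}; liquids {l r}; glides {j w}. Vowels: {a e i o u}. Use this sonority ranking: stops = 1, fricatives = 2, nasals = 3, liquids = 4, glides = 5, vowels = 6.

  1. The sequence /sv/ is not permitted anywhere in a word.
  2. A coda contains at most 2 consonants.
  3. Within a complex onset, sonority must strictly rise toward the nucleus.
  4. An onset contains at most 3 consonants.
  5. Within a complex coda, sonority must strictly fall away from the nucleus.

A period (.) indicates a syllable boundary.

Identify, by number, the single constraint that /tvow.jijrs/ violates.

/tvow.jijrs/: syllable 2 coda /jrs/ has 3 consonants (> 2).
This is a violation of constraint 2: "A coda contains at most 2 consonants."
The remaining constraints (1, 3, 4, 5) are satisfied.

2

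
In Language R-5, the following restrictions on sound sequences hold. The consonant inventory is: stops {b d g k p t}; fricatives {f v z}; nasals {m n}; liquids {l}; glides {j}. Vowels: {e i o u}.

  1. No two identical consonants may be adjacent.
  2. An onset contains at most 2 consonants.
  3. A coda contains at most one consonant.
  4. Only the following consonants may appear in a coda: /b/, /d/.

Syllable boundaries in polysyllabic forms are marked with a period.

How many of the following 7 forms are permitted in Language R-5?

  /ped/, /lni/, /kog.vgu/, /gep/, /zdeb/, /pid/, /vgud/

5

/ped/ — σ1 onset /p/, coda /d/ ok → permitted
/lni/ — σ1 onset /ln/ (2C), coda /∅/ ok → permitted
/kog.vgu/ — violates constraint 4: syllable 1 coda contains /g/, which is not a licensed coda consonant → not permitted
/gep/ — violates constraint 4: syllable 1 coda contains /p/, which is not a licensed coda consonant → not permitted
/zdeb/ — σ1 onset /zd/ (2C), coda /b/ ok → permitted
/pid/ — σ1 onset /p/, coda /d/ ok → permitted
/vgud/ — σ1 onset /vg/ (2C), coda /d/ ok → permitted
Permitted: /ped/, /lni/, /zdeb/, /pid/, /vgud/ → 5.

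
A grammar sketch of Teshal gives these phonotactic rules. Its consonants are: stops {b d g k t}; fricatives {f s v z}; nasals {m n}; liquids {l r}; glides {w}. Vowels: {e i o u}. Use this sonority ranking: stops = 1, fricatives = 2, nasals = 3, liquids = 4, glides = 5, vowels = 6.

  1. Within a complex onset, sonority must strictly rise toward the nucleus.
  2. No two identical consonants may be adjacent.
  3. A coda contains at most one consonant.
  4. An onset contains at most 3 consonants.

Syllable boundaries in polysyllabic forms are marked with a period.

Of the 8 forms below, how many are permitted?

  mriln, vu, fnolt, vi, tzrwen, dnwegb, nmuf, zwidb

mriln — violates constraint 3: syllable 1 coda /ln/ has 2 consonants (> 1) → not permitted
vu — σ1 onset /v/, coda /∅/ ok → permitted
fnolt — violates constraint 3: syllable 1 coda /lt/ has 2 consonants (> 1) → not permitted
vi — σ1 onset /v/, coda /∅/ ok → permitted
tzrwen — violates constraint 4: syllable 1 onset /tzrw/ has 4 consonants (> 3) → not permitted
dnwegb — violates constraint 3: syllable 1 coda /gb/ has 2 consonants (> 1) → not permitted
nmuf — violates constraint 1: syllable 1 onset /nm/: /n/ (nasal, 3) → /m/ (nasal, 3) does not rise → not permitted
zwidb — violates constraint 3: syllable 1 coda /db/ has 2 consonants (> 1) → not permitted
Permitted: vu, vi → 2.

2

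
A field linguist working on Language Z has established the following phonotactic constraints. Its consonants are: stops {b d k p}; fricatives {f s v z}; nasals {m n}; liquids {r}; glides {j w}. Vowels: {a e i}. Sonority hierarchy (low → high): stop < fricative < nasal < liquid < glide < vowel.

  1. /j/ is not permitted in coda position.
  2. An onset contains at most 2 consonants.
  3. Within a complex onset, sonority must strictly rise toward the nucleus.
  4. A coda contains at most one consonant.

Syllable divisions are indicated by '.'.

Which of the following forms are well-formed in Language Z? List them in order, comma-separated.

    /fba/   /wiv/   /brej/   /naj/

/wiv/

/fba/ — violates constraint 3: syllable 1 onset /fb/: /f/ (fricative, 2) → /b/ (stop, 1) does not rise → ill-formed
/wiv/ — σ1 onset /w/, coda /v/ ok → well-formed
/brej/ — violates constraint 1: syllable 1 coda contains /j/ → ill-formed
/naj/ — violates constraint 1: syllable 1 coda contains /j/ → ill-formed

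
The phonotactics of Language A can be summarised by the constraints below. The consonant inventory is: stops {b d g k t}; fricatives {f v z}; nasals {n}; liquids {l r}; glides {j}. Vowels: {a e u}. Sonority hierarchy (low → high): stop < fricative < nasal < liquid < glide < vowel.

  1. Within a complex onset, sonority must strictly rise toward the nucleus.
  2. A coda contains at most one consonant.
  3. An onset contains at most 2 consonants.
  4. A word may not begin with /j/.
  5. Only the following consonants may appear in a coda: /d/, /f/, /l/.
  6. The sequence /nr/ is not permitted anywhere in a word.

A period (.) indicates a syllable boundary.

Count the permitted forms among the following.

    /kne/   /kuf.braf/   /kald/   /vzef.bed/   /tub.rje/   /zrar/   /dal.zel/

/kne/ — σ1 onset /kn/ (1→3 rises), coda /∅/ ok → permitted
/kuf.braf/ — σ1 onset /k/, coda /f/ ok; σ2 onset /br/ (1→4 rises), coda /f/ ok → permitted
/kald/ — violates constraint 2: syllable 1 coda /ld/ has 2 consonants (> 1) → not permitted
/vzef.bed/ — violates constraint 1: syllable 1 onset /vz/: /v/ (fricative, 2) → /z/ (fricative, 2) does not rise → not permitted
/tub.rje/ — violates constraint 5: syllable 1 coda contains /b/, which is not a licensed coda consonant → not permitted
/zrar/ — violates constraint 5: syllable 1 coda contains /r/, which is not a licensed coda consonant → not permitted
/dal.zel/ — σ1 onset /d/, coda /l/ ok; σ2 onset /z/, coda /l/ ok → permitted
Permitted: /kne/, /kuf.braf/, /dal.zel/ → 3.

3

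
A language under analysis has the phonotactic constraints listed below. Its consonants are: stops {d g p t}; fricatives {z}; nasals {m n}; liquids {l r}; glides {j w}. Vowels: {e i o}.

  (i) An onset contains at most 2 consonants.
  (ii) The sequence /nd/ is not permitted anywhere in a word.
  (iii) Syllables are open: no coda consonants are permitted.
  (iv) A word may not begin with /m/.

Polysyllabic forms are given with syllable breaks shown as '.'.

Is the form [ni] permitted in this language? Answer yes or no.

[ni] — σ1 onset /n/, coda /∅/ ok → permitted

yes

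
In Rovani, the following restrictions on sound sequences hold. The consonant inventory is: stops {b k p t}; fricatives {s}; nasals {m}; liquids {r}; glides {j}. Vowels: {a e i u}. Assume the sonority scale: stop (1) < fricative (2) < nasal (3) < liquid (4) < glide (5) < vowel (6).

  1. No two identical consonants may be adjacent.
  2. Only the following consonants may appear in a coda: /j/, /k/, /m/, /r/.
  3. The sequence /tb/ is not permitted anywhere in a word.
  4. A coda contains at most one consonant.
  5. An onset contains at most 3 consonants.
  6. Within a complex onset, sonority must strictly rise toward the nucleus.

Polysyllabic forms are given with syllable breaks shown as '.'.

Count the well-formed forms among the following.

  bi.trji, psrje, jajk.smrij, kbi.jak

1

bi.trji — σ1 onset /b/, coda /∅/ ok; σ2 onset /trj/ (1→4→5 rises), coda /∅/ ok → well-formed
psrje — violates constraint 5: syllable 1 onset /psrj/ has 4 consonants (> 3) → ill-formed
jajk.smrij — violates constraint 4: syllable 1 coda /jk/ has 2 consonants (> 1) → ill-formed
kbi.jak — violates constraint 6: syllable 1 onset /kb/: /k/ (stop, 1) → /b/ (stop, 1) does not rise → ill-formed
Well-formed: bi.trji → 1.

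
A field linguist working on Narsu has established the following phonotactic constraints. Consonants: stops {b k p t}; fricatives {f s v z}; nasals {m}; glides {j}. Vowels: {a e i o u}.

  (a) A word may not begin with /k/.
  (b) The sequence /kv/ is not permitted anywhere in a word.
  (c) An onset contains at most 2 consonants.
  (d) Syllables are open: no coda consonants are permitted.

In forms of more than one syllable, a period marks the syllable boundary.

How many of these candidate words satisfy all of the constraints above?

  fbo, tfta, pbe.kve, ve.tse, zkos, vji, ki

fbo — σ1 onset /fb/ (2C), coda /∅/ ok → permitted
tfta — violates constraint (c): syllable 1 onset /tft/ has 3 consonants (> 2) → not permitted
pbe.kve — violates constraint (b): contains banned sequence /kv/ → not permitted
ve.tse — σ1 onset /v/, coda /∅/ ok; σ2 onset /ts/ (2C), coda /∅/ ok → permitted
zkos — violates constraint (d): syllable 1 coda /s/ has 1 consonant (> 0) → not permitted
vji — σ1 onset /vj/ (2C), coda /∅/ ok → permitted
ki — violates constraint (a): word begins with /k/ → not permitted
Permitted: fbo, ve.tse, vji → 3.

3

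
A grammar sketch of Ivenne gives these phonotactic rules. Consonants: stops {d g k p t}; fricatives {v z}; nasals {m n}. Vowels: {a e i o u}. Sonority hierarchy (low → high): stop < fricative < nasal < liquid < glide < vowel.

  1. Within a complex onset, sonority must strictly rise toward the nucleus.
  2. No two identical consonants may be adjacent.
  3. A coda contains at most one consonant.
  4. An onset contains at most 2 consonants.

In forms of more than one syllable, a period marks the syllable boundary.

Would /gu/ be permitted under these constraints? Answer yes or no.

/gu/ — σ1 onset /g/, coda /∅/ ok → permitted

yes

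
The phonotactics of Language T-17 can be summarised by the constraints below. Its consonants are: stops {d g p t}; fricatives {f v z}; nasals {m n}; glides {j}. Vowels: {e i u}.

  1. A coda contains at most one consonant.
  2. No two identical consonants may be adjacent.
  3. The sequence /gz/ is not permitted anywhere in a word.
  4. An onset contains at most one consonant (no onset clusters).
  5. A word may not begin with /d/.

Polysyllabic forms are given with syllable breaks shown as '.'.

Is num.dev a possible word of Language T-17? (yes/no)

num.dev — σ1 onset /n/, coda /m/ ok; σ2 onset /d/, coda /v/ ok → permitted

yes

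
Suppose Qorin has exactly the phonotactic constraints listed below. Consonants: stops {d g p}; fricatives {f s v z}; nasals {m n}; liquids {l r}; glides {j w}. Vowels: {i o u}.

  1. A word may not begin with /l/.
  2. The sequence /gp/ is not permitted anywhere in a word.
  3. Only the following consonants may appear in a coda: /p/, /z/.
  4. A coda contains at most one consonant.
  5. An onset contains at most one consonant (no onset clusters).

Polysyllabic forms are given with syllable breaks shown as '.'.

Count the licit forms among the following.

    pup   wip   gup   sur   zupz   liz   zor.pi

pup — σ1 onset /p/, coda /p/ ok → licit
wip — σ1 onset /w/, coda /p/ ok → licit
gup — σ1 onset /g/, coda /p/ ok → licit
sur — violates constraint 3: syllable 1 coda contains /r/, which is not a licensed coda consonant → illicit
zupz — violates constraint 4: syllable 1 coda /pz/ has 2 consonants (> 1) → illicit
liz — violates constraint 1: word begins with /l/ → illicit
zor.pi — violates constraint 3: syllable 1 coda contains /r/, which is not a licensed coda consonant → illicit
Licit: pup, wip, gup → 3.

3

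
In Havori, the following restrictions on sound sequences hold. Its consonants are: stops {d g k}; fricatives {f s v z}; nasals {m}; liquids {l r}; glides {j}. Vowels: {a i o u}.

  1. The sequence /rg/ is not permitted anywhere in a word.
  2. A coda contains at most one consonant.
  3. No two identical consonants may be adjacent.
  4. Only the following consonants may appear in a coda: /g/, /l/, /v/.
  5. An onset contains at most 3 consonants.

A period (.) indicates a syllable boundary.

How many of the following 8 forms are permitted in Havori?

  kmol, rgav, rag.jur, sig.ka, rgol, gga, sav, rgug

kmol — σ1 onset /km/ (2C), coda /l/ ok → permitted
rgav — violates constraint 1: contains banned sequence /rg/ → not permitted
rag.jur — violates constraint 4: syllable 2 coda contains /r/, which is not a licensed coda consonant → not permitted
sig.ka — σ1 onset /s/, coda /g/ ok; σ2 onset /k/, coda /∅/ ok → permitted
rgol — violates constraint 1: contains banned sequence /rg/ → not permitted
gga — violates constraint 3: adjacent identical consonants /gg/ → not permitted
sav — σ1 onset /s/, coda /v/ ok → permitted
rgug — violates constraint 1: contains banned sequence /rg/ → not permitted
Permitted: kmol, sig.ka, sav → 3.

3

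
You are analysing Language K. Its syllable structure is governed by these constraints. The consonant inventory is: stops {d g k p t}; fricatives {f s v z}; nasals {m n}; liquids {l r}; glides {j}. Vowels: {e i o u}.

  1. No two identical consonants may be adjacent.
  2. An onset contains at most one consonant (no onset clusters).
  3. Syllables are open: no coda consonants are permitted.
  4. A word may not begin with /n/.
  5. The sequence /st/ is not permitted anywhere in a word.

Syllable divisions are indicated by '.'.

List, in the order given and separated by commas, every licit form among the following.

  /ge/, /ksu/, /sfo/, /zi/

/ge/ — σ1 onset /g/, coda /∅/ ok → licit
/ksu/ — violates constraint 2: syllable 1 onset /ks/ has 2 consonants (> 1) → illicit
/sfo/ — violates constraint 2: syllable 1 onset /sf/ has 2 consonants (> 1) → illicit
/zi/ — σ1 onset /z/, coda /∅/ ok → licit

/ge/, /zi/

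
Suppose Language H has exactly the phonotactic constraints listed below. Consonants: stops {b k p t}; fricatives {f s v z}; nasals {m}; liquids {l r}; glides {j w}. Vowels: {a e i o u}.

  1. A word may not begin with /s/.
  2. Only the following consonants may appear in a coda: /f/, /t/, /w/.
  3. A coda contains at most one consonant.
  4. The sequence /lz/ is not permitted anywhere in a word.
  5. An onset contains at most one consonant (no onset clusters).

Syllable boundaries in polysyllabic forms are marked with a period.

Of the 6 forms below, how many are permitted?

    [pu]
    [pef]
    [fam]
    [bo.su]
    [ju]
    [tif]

[pu] — σ1 onset /p/, coda /∅/ ok → permitted
[pef] — σ1 onset /p/, coda /f/ ok → permitted
[fam] — violates constraint 2: syllable 1 coda contains /m/, which is not a licensed coda consonant → not permitted
[bo.su] — σ1 onset /b/, coda /∅/ ok; σ2 onset /s/, coda /∅/ ok → permitted
[ju] — σ1 onset /j/, coda /∅/ ok → permitted
[tif] — σ1 onset /t/, coda /f/ ok → permitted
Permitted: [pu], [pef], [bo.su], [ju], [tif] → 5.

5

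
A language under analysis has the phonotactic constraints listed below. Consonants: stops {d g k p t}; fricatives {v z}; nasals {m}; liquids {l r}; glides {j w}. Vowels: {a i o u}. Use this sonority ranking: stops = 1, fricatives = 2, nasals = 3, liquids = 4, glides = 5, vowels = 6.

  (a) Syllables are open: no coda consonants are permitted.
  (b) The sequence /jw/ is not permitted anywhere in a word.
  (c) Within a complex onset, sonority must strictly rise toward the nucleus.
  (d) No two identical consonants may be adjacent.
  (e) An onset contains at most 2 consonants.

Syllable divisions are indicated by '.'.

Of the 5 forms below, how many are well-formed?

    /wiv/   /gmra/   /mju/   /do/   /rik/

/wiv/ — violates constraint (a): syllable 1 coda /v/ has 1 consonant (> 0) → ill-formed
/gmra/ — violates constraint (e): syllable 1 onset /gmr/ has 3 consonants (> 2) → ill-formed
/mju/ — σ1 onset /mj/ (3→5 rises), coda /∅/ ok → well-formed
/do/ — σ1 onset /d/, coda /∅/ ok → well-formed
/rik/ — violates constraint (a): syllable 1 coda /k/ has 1 consonant (> 0) → ill-formed
Well-formed: /mju/, /do/ → 2.

2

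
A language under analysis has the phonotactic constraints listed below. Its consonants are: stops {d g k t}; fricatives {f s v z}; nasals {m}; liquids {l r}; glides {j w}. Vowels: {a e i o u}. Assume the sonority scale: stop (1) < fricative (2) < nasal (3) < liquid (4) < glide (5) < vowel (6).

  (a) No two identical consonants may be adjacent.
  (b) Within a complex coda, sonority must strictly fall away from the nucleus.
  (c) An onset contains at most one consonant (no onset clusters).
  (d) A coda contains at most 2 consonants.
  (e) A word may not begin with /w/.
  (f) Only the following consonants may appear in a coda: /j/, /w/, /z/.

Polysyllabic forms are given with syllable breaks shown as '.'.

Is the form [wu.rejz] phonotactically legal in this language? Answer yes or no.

[wu.rejz] — violates constraint (e): word begins with /w/ → phonotactically illegal

no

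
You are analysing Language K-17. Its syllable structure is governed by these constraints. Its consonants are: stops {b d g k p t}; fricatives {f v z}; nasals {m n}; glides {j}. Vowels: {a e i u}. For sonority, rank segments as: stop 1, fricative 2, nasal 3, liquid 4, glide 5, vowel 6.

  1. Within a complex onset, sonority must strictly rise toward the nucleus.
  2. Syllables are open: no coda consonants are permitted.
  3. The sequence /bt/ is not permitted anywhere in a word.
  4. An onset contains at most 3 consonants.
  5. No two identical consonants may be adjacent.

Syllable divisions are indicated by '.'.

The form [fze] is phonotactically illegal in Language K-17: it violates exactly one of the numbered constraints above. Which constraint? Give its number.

1

[fze]: syllable 1 onset /fz/: /f/ (fricative, 2) → /z/ (fricative, 2) does not rise.
This is a violation of constraint 1: "Within a complex onset, sonority must strictly rise toward the nucleus."
The remaining constraints (2, 3, 4, 5) are satisfied.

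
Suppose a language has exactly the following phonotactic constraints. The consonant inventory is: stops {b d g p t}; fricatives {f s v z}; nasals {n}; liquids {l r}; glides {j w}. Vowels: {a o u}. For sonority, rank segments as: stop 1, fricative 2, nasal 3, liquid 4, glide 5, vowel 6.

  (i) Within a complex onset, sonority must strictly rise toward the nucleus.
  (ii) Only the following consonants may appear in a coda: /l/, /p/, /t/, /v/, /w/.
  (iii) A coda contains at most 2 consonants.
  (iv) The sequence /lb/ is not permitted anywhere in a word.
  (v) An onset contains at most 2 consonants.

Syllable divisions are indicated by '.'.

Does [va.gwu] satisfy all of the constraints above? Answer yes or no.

[va.gwu] — σ1 onset /v/, coda /∅/ ok; σ2 onset /gw/ (1→5 rises), coda /∅/ ok → well-formed

yes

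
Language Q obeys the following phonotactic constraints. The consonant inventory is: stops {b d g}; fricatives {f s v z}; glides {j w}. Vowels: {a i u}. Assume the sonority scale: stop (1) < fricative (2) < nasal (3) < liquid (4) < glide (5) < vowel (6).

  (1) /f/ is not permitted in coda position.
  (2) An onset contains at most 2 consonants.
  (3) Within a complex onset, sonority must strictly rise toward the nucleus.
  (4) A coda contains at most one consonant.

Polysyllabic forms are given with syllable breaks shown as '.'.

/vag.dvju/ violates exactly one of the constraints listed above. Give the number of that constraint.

2

/vag.dvju/: syllable 2 onset /dvj/ has 3 consonants (> 2).
This is a violation of constraint 2: "An onset contains at most 2 consonants."
The remaining constraints (1, 3, 4) are satisfied.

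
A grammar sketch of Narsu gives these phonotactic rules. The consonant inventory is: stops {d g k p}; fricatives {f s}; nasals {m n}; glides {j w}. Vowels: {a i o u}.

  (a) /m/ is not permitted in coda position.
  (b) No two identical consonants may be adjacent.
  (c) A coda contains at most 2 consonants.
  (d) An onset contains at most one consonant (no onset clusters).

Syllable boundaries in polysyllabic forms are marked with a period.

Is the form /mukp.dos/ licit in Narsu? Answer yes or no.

/mukp.dos/ — σ1 onset /m/, coda /kp/ (2C) ok; σ2 onset /d/, coda /s/ ok → licit

yes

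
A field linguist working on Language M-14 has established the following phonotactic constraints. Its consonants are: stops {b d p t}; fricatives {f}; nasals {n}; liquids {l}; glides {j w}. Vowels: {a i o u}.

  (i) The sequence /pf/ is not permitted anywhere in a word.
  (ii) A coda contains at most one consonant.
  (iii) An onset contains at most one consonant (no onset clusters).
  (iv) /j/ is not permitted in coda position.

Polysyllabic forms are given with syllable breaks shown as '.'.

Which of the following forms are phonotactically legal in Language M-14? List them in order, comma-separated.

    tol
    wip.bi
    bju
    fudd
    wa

tol — σ1 onset /t/, coda /l/ ok → phonotactically legal
wip.bi — σ1 onset /w/, coda /p/ ok; σ2 onset /b/, coda /∅/ ok → phonotactically legal
bju — violates constraint (iii): syllable 1 onset /bj/ has 2 consonants (> 1) → phonotactically illegal
fudd — violates constraint (ii): syllable 1 coda /dd/ has 2 consonants (> 1) → phonotactically illegal
wa — σ1 onset /w/, coda /∅/ ok → phonotactically legal

tol, wip.bi, wa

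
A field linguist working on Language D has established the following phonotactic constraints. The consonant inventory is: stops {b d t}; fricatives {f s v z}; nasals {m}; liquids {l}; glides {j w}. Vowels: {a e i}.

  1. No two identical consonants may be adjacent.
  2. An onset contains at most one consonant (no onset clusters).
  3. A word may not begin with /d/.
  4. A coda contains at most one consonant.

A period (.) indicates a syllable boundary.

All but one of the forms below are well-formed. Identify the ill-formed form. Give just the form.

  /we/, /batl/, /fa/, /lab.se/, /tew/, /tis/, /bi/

/we/ — σ1 onset /w/, coda /∅/ ok → well-formed
/batl/ — violates constraint 4: syllable 1 coda /tl/ has 2 consonants (> 1) → ill-formed
/fa/ — σ1 onset /f/, coda /∅/ ok → well-formed
/lab.se/ — σ1 onset /l/, coda /b/ ok; σ2 onset /s/, coda /∅/ ok → well-formed
/tew/ — σ1 onset /t/, coda /w/ ok → well-formed
/tis/ — σ1 onset /t/, coda /s/ ok → well-formed
/bi/ — σ1 onset /b/, coda /∅/ ok → well-formed

/batl/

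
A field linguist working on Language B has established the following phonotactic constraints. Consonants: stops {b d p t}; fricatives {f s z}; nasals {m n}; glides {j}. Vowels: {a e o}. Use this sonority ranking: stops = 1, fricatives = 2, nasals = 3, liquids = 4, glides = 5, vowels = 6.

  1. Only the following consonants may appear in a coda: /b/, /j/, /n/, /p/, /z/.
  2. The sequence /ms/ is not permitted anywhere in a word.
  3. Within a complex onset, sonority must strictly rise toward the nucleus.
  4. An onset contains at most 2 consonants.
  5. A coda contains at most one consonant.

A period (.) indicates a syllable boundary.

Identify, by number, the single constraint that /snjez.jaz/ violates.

4

/snjez.jaz/: syllable 1 onset /snj/ has 3 consonants (> 2).
This is a violation of constraint 4: "An onset contains at most 2 consonants."
The remaining constraints (1, 2, 3, 5) are satisfied.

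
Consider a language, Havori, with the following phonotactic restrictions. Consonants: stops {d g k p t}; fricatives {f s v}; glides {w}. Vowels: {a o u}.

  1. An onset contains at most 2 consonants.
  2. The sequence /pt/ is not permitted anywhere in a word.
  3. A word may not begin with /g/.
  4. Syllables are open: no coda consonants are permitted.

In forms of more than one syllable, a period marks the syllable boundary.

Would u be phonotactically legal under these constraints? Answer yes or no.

yes

u — σ1 onset /∅/, coda /∅/ ok → phonotactically legal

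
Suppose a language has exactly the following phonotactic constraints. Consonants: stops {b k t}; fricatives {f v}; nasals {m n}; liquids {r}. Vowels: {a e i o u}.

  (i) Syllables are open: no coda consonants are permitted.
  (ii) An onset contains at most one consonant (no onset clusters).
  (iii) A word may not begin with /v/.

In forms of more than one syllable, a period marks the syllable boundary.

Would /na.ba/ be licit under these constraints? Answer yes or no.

/na.ba/ — σ1 onset /n/, coda /∅/ ok; σ2 onset /b/, coda /∅/ ok → licit

yes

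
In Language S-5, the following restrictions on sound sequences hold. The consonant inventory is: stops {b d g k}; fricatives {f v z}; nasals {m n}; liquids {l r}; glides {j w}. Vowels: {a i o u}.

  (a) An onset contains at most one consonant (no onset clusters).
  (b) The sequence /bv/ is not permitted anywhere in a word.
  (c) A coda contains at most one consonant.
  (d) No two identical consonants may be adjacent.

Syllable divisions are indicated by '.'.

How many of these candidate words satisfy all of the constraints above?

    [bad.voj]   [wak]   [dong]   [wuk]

3

[bad.voj] — σ1 onset /b/, coda /d/ ok; σ2 onset /v/, coda /j/ ok → well-formed
[wak] — σ1 onset /w/, coda /k/ ok → well-formed
[dong] — violates constraint (c): syllable 1 coda /ng/ has 2 consonants (> 1) → ill-formed
[wuk] — σ1 onset /w/, coda /k/ ok → well-formed
Well-formed: [bad.voj], [wak], [wuk] → 3.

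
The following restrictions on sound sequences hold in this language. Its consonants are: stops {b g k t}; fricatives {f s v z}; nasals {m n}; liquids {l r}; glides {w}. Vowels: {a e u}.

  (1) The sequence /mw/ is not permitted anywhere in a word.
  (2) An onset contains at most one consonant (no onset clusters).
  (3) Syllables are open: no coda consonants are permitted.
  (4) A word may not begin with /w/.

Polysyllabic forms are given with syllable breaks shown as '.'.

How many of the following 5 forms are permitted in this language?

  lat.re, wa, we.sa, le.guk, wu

0

lat.re — violates constraint 3: syllable 1 coda /t/ has 1 consonant (> 0) → not permitted
wa — violates constraint 4: word begins with /w/ → not permitted
we.sa — violates constraint 4: word begins with /w/ → not permitted
le.guk — violates constraint 3: syllable 2 coda /k/ has 1 consonant (> 0) → not permitted
wu — violates constraint 4: word begins with /w/ → not permitted
No form is permitted → 0.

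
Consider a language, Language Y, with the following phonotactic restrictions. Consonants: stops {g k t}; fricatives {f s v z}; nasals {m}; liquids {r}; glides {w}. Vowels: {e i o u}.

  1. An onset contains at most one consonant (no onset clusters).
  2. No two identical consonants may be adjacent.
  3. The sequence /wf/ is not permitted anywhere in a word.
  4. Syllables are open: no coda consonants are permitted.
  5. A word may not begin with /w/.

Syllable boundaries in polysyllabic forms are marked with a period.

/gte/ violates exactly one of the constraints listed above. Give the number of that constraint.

1

/gte/: syllable 1 onset /gt/ has 2 consonants (> 1).
This is a violation of constraint 1: "An onset contains at most one consonant (no onset clusters)."
The remaining constraints (2, 3, 4, 5) are satisfied.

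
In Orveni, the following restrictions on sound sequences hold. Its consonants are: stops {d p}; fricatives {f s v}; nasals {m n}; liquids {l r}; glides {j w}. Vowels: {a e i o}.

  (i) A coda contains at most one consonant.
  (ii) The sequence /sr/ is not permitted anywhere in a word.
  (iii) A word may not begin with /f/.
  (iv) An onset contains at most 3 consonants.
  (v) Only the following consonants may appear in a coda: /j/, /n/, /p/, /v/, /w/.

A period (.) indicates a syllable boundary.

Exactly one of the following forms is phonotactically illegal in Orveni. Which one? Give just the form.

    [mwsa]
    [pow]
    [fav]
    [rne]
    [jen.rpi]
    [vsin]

[mwsa] — σ1 onset /mws/ (3C), coda /∅/ ok → phonotactically legal
[pow] — σ1 onset /p/, coda /w/ ok → phonotactically legal
[fav] — violates constraint (iii): word begins with /f/ → phonotactically illegal
[rne] — σ1 onset /rn/ (2C), coda /∅/ ok → phonotactically legal
[jen.rpi] — σ1 onset /j/, coda /n/ ok; σ2 onset /rp/ (2C), coda /∅/ ok → phonotactically legal
[vsin] — σ1 onset /vs/ (2C), coda /n/ ok → phonotactically legal

[fav]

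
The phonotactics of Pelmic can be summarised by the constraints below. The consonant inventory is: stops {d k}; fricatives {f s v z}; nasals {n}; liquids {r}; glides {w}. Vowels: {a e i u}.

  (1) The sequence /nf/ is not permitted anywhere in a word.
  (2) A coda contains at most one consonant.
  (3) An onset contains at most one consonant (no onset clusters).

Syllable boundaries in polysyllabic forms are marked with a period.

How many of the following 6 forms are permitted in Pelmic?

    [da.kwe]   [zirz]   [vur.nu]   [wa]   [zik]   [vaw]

4

[da.kwe] — violates constraint 3: syllable 2 onset /kw/ has 2 consonants (> 1) → not permitted
[zirz] — violates constraint 2: syllable 1 coda /rz/ has 2 consonants (> 1) → not permitted
[vur.nu] — σ1 onset /v/, coda /r/ ok; σ2 onset /n/, coda /∅/ ok → permitted
[wa] — σ1 onset /w/, coda /∅/ ok → permitted
[zik] — σ1 onset /z/, coda /k/ ok → permitted
[vaw] — σ1 onset /v/, coda /w/ ok → permitted
Permitted: [vur.nu], [wa], [zik], [vaw] → 4.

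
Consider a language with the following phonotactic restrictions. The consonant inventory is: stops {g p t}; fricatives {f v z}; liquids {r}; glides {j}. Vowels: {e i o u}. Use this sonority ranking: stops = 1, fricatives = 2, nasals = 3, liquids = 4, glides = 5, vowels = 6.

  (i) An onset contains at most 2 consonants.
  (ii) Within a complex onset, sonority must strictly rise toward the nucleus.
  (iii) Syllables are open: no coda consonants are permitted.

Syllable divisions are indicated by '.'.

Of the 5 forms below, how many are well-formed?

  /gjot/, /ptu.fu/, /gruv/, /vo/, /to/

2

/gjot/ — violates constraint (iii): syllable 1 coda /t/ has 1 consonant (> 0) → ill-formed
/ptu.fu/ — violates constraint (ii): syllable 1 onset /pt/: /p/ (stop, 1) → /t/ (stop, 1) does not rise → ill-formed
/gruv/ — violates constraint (iii): syllable 1 coda /v/ has 1 consonant (> 0) → ill-formed
/vo/ — σ1 onset /v/, coda /∅/ ok → well-formed
/to/ — σ1 onset /t/, coda /∅/ ok → well-formed
Well-formed: /vo/, /to/ → 2.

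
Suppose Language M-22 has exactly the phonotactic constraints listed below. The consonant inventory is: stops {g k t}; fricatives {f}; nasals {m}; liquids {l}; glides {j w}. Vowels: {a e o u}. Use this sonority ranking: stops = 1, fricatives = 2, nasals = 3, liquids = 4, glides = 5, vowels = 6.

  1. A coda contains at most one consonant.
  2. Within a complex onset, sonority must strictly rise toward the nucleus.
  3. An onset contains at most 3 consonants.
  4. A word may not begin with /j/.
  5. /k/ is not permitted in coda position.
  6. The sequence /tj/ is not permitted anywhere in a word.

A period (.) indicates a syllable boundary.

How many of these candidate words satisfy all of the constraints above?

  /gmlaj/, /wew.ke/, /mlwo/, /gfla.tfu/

4

/gmlaj/ — σ1 onset /gml/ (1→3→4 rises), coda /j/ ok → phonotactically legal
/wew.ke/ — σ1 onset /w/, coda /w/ ok; σ2 onset /k/, coda /∅/ ok → phonotactically legal
/mlwo/ — σ1 onset /mlw/ (3→4→5 rises), coda /∅/ ok → phonotactically legal
/gfla.tfu/ — σ1 onset /gfl/ (1→2→4 rises), coda /∅/ ok; σ2 onset /tf/ (1→2 rises), coda /∅/ ok → phonotactically legal
Phonotactically legal: /gmlaj/, /wew.ke/, /mlwo/, /gfla.tfu/ → 4.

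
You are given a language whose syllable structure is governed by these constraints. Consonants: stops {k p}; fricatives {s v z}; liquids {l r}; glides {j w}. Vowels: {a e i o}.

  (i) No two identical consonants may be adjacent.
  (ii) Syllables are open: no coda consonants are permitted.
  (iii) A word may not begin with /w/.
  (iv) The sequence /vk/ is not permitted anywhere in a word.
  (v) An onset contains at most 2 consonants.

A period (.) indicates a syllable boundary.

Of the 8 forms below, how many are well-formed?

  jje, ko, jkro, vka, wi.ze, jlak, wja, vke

1

jje — violates constraint (i): adjacent identical consonants /jj/ → ill-formed
ko — σ1 onset /k/, coda /∅/ ok → well-formed
jkro — violates constraint (v): syllable 1 onset /jkr/ has 3 consonants (> 2) → ill-formed
vka — violates constraint (iv): contains banned sequence /vk/ → ill-formed
wi.ze — violates constraint (iii): word begins with /w/ → ill-formed
jlak — violates constraint (ii): syllable 1 coda /k/ has 1 consonant (> 0) → ill-formed
wja — violates constraint (iii): word begins with /w/ → ill-formed
vke — violates constraint (iv): contains banned sequence /vk/ → ill-formed
Well-formed: ko → 1.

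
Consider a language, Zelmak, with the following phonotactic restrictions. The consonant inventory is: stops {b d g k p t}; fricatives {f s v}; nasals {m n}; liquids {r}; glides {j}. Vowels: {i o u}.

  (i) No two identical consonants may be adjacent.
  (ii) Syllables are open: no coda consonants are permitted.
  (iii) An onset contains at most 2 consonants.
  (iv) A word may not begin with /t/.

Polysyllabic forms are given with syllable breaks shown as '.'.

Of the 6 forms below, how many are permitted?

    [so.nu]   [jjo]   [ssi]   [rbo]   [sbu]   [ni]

[so.nu] — σ1 onset /s/, coda /∅/ ok; σ2 onset /n/, coda /∅/ ok → permitted
[jjo] — violates constraint (i): adjacent identical consonants /jj/ → not permitted
[ssi] — violates constraint (i): adjacent identical consonants /ss/ → not permitted
[rbo] — σ1 onset /rb/ (2C), coda /∅/ ok → permitted
[sbu] — σ1 onset /sb/ (2C), coda /∅/ ok → permitted
[ni] — σ1 onset /n/, coda /∅/ ok → permitted
Permitted: [so.nu], [rbo], [sbu], [ni] → 4.

4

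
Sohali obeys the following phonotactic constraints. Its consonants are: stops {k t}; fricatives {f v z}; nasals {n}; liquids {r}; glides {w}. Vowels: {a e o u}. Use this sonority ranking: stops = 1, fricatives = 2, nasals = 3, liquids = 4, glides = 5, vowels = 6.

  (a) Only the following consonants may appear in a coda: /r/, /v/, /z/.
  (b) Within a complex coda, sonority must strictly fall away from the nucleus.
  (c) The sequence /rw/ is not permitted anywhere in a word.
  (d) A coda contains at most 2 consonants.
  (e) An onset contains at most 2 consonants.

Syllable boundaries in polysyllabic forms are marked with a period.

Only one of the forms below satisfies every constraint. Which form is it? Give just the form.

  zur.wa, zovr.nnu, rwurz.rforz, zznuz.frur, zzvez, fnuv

zur.wa — violates constraint (c): contains banned sequence /rw/ → phonotactically illegal
zovr.nnu — violates constraint (b): syllable 1 coda /vr/: /v/ (fricative, 2) → /r/ (liquid, 4) does not fall → phonotactically illegal
rwurz.rforz — violates constraint (c): contains banned sequence /rw/ → phonotactically illegal
zznuz.frur — violates constraint (e): syllable 1 onset /zzn/ has 3 consonants (> 2) → phonotactically illegal
zzvez — violates constraint (e): syllable 1 onset /zzv/ has 3 consonants (> 2) → phonotactically illegal
fnuv — σ1 onset /fn/ (2C), coda /v/ ok → phonotactically legal

fnuv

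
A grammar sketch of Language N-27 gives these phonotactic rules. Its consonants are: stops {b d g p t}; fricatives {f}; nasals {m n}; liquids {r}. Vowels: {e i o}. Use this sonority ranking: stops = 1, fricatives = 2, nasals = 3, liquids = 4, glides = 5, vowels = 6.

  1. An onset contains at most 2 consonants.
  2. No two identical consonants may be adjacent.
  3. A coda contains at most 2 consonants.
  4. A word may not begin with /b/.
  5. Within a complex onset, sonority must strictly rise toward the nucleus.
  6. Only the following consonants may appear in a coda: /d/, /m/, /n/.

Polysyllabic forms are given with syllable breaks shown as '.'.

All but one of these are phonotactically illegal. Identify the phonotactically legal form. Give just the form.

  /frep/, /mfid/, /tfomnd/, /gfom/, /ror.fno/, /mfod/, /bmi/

/gfom/

/frep/ — violates constraint 6: syllable 1 coda contains /p/, which is not a licensed coda consonant → phonotactically illegal
/mfid/ — violates constraint 5: syllable 1 onset /mf/: /m/ (nasal, 3) → /f/ (fricative, 2) does not rise → phonotactically illegal
/tfomnd/ — violates constraint 3: syllable 1 coda /mnd/ has 3 consonants (> 2) → phonotactically illegal
/gfom/ — σ1 onset /gf/ (1→2 rises), coda /m/ ok → phonotactically legal
/ror.fno/ — violates constraint 6: syllable 1 coda contains /r/, which is not a licensed coda consonant → phonotactically illegal
/mfod/ — violates constraint 5: syllable 1 onset /mf/: /m/ (nasal, 3) → /f/ (fricative, 2) does not rise → phonotactically illegal
/bmi/ — violates constraint 4: word begins with /b/ → phonotactically illegal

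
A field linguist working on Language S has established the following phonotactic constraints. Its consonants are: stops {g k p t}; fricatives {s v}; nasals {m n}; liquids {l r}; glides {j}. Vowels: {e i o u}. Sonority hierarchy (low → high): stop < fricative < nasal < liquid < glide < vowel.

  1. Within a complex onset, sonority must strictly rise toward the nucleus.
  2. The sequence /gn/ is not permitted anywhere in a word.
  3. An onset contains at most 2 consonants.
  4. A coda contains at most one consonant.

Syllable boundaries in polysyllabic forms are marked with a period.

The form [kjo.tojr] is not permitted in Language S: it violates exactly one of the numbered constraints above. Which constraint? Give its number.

4

[kjo.tojr]: syllable 2 coda /jr/ has 2 consonants (> 1).
This is a violation of constraint 4: "A coda contains at most one consonant."
The remaining constraints (1, 2, 3) are satisfied.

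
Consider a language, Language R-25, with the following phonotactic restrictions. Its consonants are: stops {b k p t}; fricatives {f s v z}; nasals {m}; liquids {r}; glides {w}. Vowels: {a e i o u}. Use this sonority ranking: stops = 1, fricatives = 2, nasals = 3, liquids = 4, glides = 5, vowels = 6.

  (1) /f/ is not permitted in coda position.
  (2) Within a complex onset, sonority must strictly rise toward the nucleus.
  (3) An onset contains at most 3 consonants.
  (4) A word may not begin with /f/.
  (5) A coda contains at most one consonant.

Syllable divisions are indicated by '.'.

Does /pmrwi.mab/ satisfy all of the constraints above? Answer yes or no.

/pmrwi.mab/ — violates constraint 3: syllable 1 onset /pmrw/ has 4 consonants (> 3) → phonotactically illegal

no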